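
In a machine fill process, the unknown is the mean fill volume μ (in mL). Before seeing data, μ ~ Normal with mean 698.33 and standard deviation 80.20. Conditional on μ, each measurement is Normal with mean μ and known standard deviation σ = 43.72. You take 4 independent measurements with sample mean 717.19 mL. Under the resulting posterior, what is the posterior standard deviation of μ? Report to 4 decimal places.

21.0906

For Normal data with known variance σ², a Normal(μ₀, σ₀²) prior on μ is conjugate. Posterior precision = 1/σ₀² + n/σ²; posterior mean is the precision-weighted average of μ₀ and x̄.
σ₀² = 80.20² = 6432.04, σ² = 43.72² = 1911.4384; σ² + n·σ₀² = 1911.4384 + 4·6432.04 = 27639.5984.
Posterior precision = 1/σ₀² + n/σ² = 1/6432.04 + 4/1911.4384 = (σ² + n·σ₀²)/(σ₀²σ²) = 27639.5984/(6432.04·1911.4384); posterior variance σₙ² = σ₀²σ²/(σ² + n·σ₀²) = 6432.04·1911.4384/27639.5984 = 444.812839.
Posterior SD = √σₙ² = √(6432.04·1911.4384/27639.5984) = 21.0906.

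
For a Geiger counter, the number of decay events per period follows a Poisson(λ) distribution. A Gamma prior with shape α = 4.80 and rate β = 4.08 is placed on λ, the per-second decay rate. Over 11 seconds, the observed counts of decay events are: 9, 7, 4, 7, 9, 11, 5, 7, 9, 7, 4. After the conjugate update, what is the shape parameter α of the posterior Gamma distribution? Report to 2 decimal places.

With a Gamma(shape α, rate β) prior, the Poisson likelihood is conjugate: the posterior is Gamma(α + ΣXᵢ, β + n).
Sum of counts S = 79 over n = 11 seconds.
Posterior: Gamma(α+S, β+n) = Gamma(4.80+79, 4.08+11) = Gamma(83.80, 15.08).
Posterior α = 83.80.

83.80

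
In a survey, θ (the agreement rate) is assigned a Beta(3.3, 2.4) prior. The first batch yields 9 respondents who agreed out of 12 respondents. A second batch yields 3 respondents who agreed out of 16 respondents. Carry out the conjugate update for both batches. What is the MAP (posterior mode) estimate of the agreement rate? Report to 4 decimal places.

0.4511

The Beta prior is conjugate to a Binomial/Bernoulli likelihood; the update adds successes to α and failures to β.
After batch 1: Beta(3.3+9, 2.4+3) = Beta(12.3, 5.4).
After batch 2: Beta(12.3+3, 5.4+13) = Beta(15.3, 18.4).
Mode of Beta(a,b) for a,b>1 is (a−1)/(a+b−2) = 14.3/31.7 = 0.4511.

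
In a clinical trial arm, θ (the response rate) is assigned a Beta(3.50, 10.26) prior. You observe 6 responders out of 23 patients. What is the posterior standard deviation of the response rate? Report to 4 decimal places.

The Beta prior is conjugate to a Binomial/Bernoulli likelihood; the update adds successes to α and failures to β.
Posterior: Beta(α+k, β+n−k) = Beta(3.50+6, 10.26+17) = Beta(9.50, 27.26).
Var = αβ/((α+β)²(α+β+1)) = 9.50·27.26/(36.76²·37.76) = 0.00507536; SD = √0.00507536 = 0.0712.

0.0712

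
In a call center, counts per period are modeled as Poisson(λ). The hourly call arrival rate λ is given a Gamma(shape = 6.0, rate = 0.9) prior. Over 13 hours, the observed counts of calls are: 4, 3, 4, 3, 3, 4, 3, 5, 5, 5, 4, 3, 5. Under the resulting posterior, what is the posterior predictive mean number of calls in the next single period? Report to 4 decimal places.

With a Gamma(shape α, rate β) prior, the Poisson likelihood is conjugate: the posterior is Gamma(α + ΣXᵢ, β + n).
Sum of counts S = 51 over n = 13 hours.
Posterior: Gamma(α+S, β+n) = Gamma(6.0+51, 0.9+13) = Gamma(57.0, 13.9).
The predictive distribution for one future period is NegBinom with mean α/β = 4.1007.

4.1007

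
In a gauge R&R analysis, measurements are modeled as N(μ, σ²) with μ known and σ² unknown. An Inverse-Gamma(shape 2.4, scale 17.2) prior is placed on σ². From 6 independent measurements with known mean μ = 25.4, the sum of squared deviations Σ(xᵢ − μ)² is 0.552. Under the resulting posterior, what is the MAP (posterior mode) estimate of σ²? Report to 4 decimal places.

2.7306

With known mean μ and an Inverse-Gamma(α, β) prior on σ², the Normal likelihood is conjugate: posterior is Inv-Gamma(α + n/2, β + Σ(xᵢ−μ)²/2).
Posterior: Inv-Gamma(2.4 + 6/2, 17.2 + 0.552/2) = Inv-Gamma(5.40, 17.4760).
Mode = β/(α+1) = 17.4760/6.40 = 2.7306.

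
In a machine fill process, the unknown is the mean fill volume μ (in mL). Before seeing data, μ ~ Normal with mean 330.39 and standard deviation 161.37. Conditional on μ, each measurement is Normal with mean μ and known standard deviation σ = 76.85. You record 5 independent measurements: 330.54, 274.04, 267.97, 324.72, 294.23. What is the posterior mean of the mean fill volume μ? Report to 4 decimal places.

299.6924

For Normal data with known variance σ², a Normal(μ₀, σ₀²) prior on μ is conjugate. Posterior precision = 1/σ₀² + n/σ²; posterior mean is the precision-weighted average of μ₀ and x̄.
Σxᵢ = 330.54 + 274.04 + 267.97 + 324.72 + 294.23 = 1491.5, so n·x̄ = 1491.5.
σ₀² = 161.37² = 26040.2769, σ² = 76.85² = 5905.9225; σ² + n·σ₀² = 5905.9225 + 5·26040.2769 = 136107.307.
Posterior mean = (μ₀/σ₀² + n·x̄/σ²)/(1/σ₀² + n/σ²) = (σ²·μ₀ + σ₀²·n·x̄)/(σ² + n·σ₀²) = (5905.9225·330.39 + 26040.2769·1491.5)/136107.307 = 40790330.731125/136107.307 = 299.6924.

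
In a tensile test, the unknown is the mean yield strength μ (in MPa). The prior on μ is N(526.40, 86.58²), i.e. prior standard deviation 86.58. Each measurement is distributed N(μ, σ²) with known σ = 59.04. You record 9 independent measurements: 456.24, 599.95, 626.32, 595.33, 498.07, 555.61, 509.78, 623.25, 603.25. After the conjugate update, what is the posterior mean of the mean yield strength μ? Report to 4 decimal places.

For Normal data with known variance σ², a Normal(μ₀, σ₀²) prior on μ is conjugate. Posterior precision = 1/σ₀² + n/σ²; posterior mean is the precision-weighted average of μ₀ and x̄.
Σxᵢ = 456.24 + 599.95 + 626.32 + 595.33 + 498.07 + 555.61 + 509.78 + 623.25 + 603.25 = 5067.8, so n·x̄ = 5067.8.
σ₀² = 86.58² = 7496.0964, σ² = 59.04² = 3485.7216; σ² + n·σ₀² = 3485.7216 + 9·7496.0964 = 70950.5892.
Posterior mean = (μ₀/σ₀² + n·x̄/σ²)/(1/σ₀² + n/σ²) = (σ²·μ₀ + σ₀²·n·x̄)/(σ² + n·σ₀²) = (3485.7216·526.40 + 7496.0964·5067.8)/70950.5892 = 39823601.18616/70950.5892 = 561.2864.

561.2864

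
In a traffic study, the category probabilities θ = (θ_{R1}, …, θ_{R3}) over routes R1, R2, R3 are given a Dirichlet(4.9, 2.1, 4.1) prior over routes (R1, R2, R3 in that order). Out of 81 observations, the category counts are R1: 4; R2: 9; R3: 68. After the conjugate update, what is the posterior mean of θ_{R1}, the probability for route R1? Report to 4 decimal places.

The Dirichlet prior is conjugate to the Multinomial likelihood: each posterior αⱼ = prior αⱼ + observed count nⱼ.
Posterior concentration: (8.9, 11.1, 72.1), total = 92.1.
E[θ_{R1}|data] = α_{R1}/Σα = 8.9/92.1 = 0.0966.

0.0966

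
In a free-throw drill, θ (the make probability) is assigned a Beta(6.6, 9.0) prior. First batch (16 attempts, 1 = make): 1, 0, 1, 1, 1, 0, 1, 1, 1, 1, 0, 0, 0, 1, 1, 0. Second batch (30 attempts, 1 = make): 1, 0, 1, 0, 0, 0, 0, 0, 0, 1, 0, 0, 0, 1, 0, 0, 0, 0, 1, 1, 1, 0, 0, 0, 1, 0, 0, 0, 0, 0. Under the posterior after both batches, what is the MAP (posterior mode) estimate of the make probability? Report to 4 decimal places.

0.3960

The Beta prior is conjugate to a Binomial/Bernoulli likelihood; the update adds successes to α and failures to β.
After batch 1: Beta(6.6+10, 9.0+6) = Beta(16.6, 15.0).
After batch 2: Beta(16.6+8, 15.0+22) = Beta(24.6, 37.0).
Mode of Beta(a,b) for a,b>1 is (a−1)/(a+b−2) = 23.6/59.6 = 0.3960.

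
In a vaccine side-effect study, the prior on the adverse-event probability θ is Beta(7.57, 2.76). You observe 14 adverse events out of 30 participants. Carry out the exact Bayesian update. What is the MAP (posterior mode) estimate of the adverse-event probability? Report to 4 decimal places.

The Beta prior is conjugate to a Binomial/Bernoulli likelihood; the update adds successes to α and failures to β.
Posterior: Beta(α+k, β+n−k) = Beta(7.57+14, 2.76+16) = Beta(21.57, 18.76).
Mode of Beta(a,b) for a,b>1 is (a−1)/(a+b−2) = 20.57/38.33 = 0.5367.

0.5367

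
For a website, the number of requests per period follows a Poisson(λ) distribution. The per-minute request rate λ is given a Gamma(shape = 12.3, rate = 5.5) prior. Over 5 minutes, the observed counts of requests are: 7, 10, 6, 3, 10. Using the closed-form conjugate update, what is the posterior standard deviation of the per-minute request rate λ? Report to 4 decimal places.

0.6619

With a Gamma(shape α, rate β) prior, the Poisson likelihood is conjugate: the posterior is Gamma(α + ΣXᵢ, β + n).
Sum of counts S = 36 over n = 5 minutes.
Posterior: Gamma(α+S, β+n) = Gamma(12.3+36, 5.5+5) = Gamma(48.3, 10.5).
SD = √α/β = √48.3/10.5 = 0.6619.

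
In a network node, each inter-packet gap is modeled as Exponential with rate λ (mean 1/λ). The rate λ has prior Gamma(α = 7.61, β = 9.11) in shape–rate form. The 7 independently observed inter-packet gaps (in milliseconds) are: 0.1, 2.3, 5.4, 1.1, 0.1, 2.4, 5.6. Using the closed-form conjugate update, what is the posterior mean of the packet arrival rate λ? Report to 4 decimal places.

With a Gamma(shape α, rate β) prior on the exponential rate λ, the posterior after n observations with total T = Σxᵢ is Gamma(α+n, β+T).
Sum of observations T = 17.0 milliseconds; n = 7.
Posterior: Gamma(7.61+7, 9.11+17.0) = Gamma(14.61, 26.11).
Posterior mean of λ = α/β = 14.61/26.11 = 0.5596.

0.5596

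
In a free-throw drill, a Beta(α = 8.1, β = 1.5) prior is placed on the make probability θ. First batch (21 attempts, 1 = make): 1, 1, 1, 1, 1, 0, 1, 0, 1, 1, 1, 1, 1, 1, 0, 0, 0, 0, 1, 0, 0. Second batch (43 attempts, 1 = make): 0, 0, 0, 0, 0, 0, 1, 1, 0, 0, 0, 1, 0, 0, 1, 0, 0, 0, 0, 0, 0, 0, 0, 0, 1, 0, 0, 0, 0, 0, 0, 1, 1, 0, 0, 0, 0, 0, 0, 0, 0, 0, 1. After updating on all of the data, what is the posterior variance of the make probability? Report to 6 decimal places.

0.003204

The Beta prior is conjugate to a Binomial/Bernoulli likelihood; the update adds successes to α and failures to β.
After batch 1: Beta(8.1+13, 1.5+8) = Beta(21.1, 9.5).
After batch 2: Beta(21.1+8, 9.5+35) = Beta(29.1, 44.5).
Var = αβ/((α+β)²(α+β+1)) = 29.1·44.5/(73.6²·74.6) = 0.003204.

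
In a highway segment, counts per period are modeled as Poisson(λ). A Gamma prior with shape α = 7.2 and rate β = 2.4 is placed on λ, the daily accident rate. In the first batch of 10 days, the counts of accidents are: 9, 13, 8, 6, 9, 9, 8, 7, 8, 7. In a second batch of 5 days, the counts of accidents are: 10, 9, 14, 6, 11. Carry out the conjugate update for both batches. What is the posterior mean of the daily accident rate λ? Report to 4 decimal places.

With a Gamma(shape α, rate β) prior, the Poisson likelihood is conjugate: the posterior is Gamma(α + ΣXᵢ, β + n).
Batch 1: sum of counts S = 84 over n = 10 days.
After batch 1: Gamma(α+S, β+n) = Gamma(7.2+84, 2.4+10) = Gamma(91.2, 12.4).
Batch 2: sum of counts S = 50 over n = 5 days.
After batch 2: Gamma(α+S, β+n) = Gamma(91.2+50, 12.4+5) = Gamma(141.2, 17.4).
Posterior mean = α/β = 141.2/17.4 = 8.1149.

8.1149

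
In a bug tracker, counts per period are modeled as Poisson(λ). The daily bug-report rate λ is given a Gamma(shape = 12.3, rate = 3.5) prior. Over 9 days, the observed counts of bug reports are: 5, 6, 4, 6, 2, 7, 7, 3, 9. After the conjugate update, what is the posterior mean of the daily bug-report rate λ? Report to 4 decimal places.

4.9040

With a Gamma(shape α, rate β) prior, the Poisson likelihood is conjugate: the posterior is Gamma(α + ΣXᵢ, β + n).
Sum of counts S = 49 over n = 9 days.
Posterior: Gamma(α+S, β+n) = Gamma(12.3+49, 3.5+9) = Gamma(61.3, 12.5).
Posterior mean = α/β = 61.3/12.5 = 4.9040.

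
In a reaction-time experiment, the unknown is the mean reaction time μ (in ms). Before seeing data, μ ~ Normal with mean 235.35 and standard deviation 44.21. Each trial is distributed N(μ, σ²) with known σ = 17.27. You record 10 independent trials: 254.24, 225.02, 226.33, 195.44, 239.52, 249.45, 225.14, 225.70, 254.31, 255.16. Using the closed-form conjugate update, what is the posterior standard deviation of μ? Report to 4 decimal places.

5.4201

For Normal data with known variance σ², a Normal(μ₀, σ₀²) prior on μ is conjugate. Posterior precision = 1/σ₀² + n/σ²; posterior mean is the precision-weighted average of μ₀ and x̄.
σ₀² = 44.21² = 1954.5241, σ² = 17.27² = 298.2529; σ² + n·σ₀² = 298.2529 + 10·1954.5241 = 19843.4939.
Posterior precision = 1/σ₀² + n/σ² = 1/1954.5241 + 10/298.2529 = (σ² + n·σ₀²)/(σ₀²σ²) = 19843.4939/(1954.5241·298.2529); posterior variance σₙ² = σ₀²σ²/(σ² + n·σ₀²) = 1954.5241·298.2529/19843.4939 = 29.377008.
Posterior SD = √σₙ² = √(1954.5241·298.2529/19843.4939) = 5.4201.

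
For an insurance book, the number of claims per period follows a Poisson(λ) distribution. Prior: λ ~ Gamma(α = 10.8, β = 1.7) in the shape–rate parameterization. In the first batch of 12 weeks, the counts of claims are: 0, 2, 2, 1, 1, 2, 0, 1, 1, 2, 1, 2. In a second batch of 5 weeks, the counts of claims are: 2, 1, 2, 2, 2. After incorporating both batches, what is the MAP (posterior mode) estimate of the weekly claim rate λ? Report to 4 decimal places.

1.8075

With a Gamma(shape α, rate β) prior, the Poisson likelihood is conjugate: the posterior is Gamma(α + ΣXᵢ, β + n).
Batch 1: sum of counts S = 15 over n = 12 weeks.
After batch 1: Gamma(α+S, β+n) = Gamma(10.8+15, 1.7+12) = Gamma(25.8, 13.7).
Batch 2: sum of counts S = 9 over n = 5 weeks.
After batch 2: Gamma(α+S, β+n) = Gamma(25.8+9, 13.7+5) = Gamma(34.8, 18.7).
Mode of Gamma(α,β) for α≥1 is (α−1)/β = 33.8/18.7 = 1.8075.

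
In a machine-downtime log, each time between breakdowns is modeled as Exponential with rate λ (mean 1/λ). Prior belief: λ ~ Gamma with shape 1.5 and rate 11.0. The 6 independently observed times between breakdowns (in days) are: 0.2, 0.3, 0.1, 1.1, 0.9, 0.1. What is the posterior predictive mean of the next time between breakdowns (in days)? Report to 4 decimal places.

2.1077

With a Gamma(shape α, rate β) prior on the exponential rate λ, the posterior after n observations with total T = Σxᵢ is Gamma(α+n, β+T).
Sum of observations T = 2.7 days; n = 6.
Posterior: Gamma(1.5+6, 11.0+2.7) = Gamma(7.5, 13.7).
The predictive distribution for the next observation is Lomax; its mean is β/(α−1) = 13.7/6.5 = 2.1077.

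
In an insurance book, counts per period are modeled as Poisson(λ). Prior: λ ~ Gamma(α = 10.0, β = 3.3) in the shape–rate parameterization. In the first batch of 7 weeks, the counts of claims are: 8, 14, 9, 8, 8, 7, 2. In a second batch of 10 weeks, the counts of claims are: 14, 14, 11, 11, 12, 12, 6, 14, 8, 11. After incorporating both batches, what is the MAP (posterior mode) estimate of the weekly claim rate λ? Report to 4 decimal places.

8.7685

With a Gamma(shape α, rate β) prior, the Poisson likelihood is conjugate: the posterior is Gamma(α + ΣXᵢ, β + n).
Batch 1: sum of counts S = 56 over n = 7 weeks.
After batch 1: Gamma(α+S, β+n) = Gamma(10.0+56, 3.3+7) = Gamma(66.0, 10.3).
Batch 2: sum of counts S = 113 over n = 10 weeks.
After batch 2: Gamma(α+S, β+n) = Gamma(66.0+113, 10.3+10) = Gamma(179.0, 20.3).
Mode of Gamma(α,β) for α≥1 is (α−1)/β = 178.0/20.3 = 8.7685.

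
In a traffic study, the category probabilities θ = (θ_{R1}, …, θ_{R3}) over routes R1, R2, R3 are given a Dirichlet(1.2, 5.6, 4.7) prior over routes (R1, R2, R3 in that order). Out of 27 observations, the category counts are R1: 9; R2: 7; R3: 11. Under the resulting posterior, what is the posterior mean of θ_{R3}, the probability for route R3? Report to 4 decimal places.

The Dirichlet prior is conjugate to the Multinomial likelihood: each posterior αⱼ = prior αⱼ + observed count nⱼ.
Posterior concentration: (10.2, 12.6, 15.7), total = 38.5.
E[θ_{R3}|data] = α_{R3}/Σα = 15.7/38.5 = 0.4078.

0.4078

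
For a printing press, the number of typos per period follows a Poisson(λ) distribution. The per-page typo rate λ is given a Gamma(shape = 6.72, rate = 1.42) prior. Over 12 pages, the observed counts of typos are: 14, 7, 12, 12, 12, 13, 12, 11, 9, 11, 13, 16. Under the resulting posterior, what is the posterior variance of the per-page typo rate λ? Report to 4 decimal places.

0.8258

With a Gamma(shape α, rate β) prior, the Poisson likelihood is conjugate: the posterior is Gamma(α + ΣXᵢ, β + n).
Sum of counts S = 142 over n = 12 pages.
Posterior: Gamma(α+S, β+n) = Gamma(6.72+142, 1.42+12) = Gamma(148.72, 13.42).
Var = α/β² = 148.72/13.42² = 0.8258.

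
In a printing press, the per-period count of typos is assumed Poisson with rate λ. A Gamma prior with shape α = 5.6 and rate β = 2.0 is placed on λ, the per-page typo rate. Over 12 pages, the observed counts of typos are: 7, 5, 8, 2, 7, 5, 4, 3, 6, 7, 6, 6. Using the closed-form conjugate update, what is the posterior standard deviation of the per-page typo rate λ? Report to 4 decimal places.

0.6044

With a Gamma(shape α, rate β) prior, the Poisson likelihood is conjugate: the posterior is Gamma(α + ΣXᵢ, β + n).
Sum of counts S = 66 over n = 12 pages.
Posterior: Gamma(α+S, β+n) = Gamma(5.6+66, 2.0+12) = Gamma(71.6, 14.0).
SD = √α/β = √71.6/14.0 = 0.6044.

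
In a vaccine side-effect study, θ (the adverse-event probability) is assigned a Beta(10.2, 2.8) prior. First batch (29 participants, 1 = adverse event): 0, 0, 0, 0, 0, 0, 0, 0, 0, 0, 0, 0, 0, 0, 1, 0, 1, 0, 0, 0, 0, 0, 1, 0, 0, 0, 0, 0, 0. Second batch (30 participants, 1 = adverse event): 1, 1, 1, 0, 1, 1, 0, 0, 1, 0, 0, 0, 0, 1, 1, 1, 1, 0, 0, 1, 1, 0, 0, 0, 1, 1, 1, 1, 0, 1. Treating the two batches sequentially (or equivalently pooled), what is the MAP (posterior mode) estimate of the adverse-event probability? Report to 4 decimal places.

The Beta prior is conjugate to a Binomial/Bernoulli likelihood; the update adds successes to α and failures to β.
After batch 1: Beta(10.2+3, 2.8+26) = Beta(13.2, 28.8).
After batch 2: Beta(13.2+17, 28.8+13) = Beta(30.2, 41.8).
Mode of Beta(a,b) for a,b>1 is (a−1)/(a+b−2) = 29.2/70.0 = 0.4171.

0.4171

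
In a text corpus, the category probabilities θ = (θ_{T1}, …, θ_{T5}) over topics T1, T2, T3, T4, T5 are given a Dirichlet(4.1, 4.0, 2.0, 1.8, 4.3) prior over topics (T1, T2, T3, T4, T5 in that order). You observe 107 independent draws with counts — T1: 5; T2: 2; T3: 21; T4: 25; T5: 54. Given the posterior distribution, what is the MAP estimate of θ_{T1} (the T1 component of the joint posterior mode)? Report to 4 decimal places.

0.0685

The Dirichlet prior is conjugate to the Multinomial likelihood: each posterior αⱼ = prior αⱼ + observed count nⱼ.
Posterior concentration: (9.1, 6.0, 23.0, 26.8, 58.3), total = 123.2.
Joint mode component: (α_{T1}−1)/(Σα−K) = 8.1/118.2 = 0.0685.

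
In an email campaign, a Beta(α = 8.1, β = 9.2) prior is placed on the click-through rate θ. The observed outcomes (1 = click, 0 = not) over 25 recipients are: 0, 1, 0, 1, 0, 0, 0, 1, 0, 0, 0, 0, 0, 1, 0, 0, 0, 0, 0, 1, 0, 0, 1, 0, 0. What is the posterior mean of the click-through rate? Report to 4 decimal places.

The Beta prior is conjugate to a Binomial/Bernoulli likelihood; the update adds successes to α and failures to β.
Posterior: Beta(α+k, β+n−k) = Beta(8.1+6, 9.2+19) = Beta(14.1, 28.2).
Posterior mean = α/(α+β) = 14.1/42.3 = 0.3333.

0.3333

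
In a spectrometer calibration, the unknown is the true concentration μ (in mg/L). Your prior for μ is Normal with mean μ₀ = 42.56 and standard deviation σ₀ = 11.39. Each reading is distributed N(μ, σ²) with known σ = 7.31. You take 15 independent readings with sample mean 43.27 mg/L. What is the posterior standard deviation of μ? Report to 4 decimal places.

For Normal data with known variance σ², a Normal(μ₀, σ₀²) prior on μ is conjugate. Posterior precision = 1/σ₀² + n/σ²; posterior mean is the precision-weighted average of μ₀ and x̄.
σ₀² = 11.39² = 129.7321, σ² = 7.31² = 53.4361; σ² + n·σ₀² = 53.4361 + 15·129.7321 = 1999.4176.
Posterior precision = 1/σ₀² + n/σ² = 1/129.7321 + 15/53.4361 = (σ² + n·σ₀²)/(σ₀²σ²) = 1999.4176/(129.7321·53.4361); posterior variance σₙ² = σ₀²σ²/(σ² + n·σ₀²) = 129.7321·53.4361/1999.4176 = 3.467198.
Posterior SD = √σₙ² = √(129.7321·53.4361/1999.4176) = 1.8620.

1.8620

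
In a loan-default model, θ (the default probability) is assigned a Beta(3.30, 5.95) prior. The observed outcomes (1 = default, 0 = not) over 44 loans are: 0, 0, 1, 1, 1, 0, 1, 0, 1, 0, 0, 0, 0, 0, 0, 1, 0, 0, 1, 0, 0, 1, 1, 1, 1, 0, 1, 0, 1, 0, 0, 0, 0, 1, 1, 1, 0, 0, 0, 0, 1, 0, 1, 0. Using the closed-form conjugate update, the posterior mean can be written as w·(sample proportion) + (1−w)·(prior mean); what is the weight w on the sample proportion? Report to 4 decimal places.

0.8263

The Beta prior is conjugate to a Binomial/Bernoulli likelihood; the update adds successes to α and failures to β.
Posterior mean = (α₀+k)/(α₀+β₀+n) = [n/(α₀+β₀+n)]·(k/n) + [(α₀+β₀)/(α₀+β₀+n)]·α₀/(α₀+β₀), so only n and the prior enter the weight.
The weight on the data is w = n/(α₀+β₀+n) = 44/(3.30+5.95+44) = 44/53.25 = 0.8263.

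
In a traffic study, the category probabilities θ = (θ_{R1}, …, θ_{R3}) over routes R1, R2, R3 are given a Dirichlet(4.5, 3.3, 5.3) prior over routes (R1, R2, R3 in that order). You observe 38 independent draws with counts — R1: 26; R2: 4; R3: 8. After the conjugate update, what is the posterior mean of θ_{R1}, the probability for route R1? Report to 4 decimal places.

The Dirichlet prior is conjugate to the Multinomial likelihood: each posterior αⱼ = prior αⱼ + observed count nⱼ.
Posterior concentration: (30.5, 7.3, 13.3), total = 51.1.
E[θ_{R1}|data] = α_{R1}/Σα = 30.5/51.1 = 0.5969.

0.5969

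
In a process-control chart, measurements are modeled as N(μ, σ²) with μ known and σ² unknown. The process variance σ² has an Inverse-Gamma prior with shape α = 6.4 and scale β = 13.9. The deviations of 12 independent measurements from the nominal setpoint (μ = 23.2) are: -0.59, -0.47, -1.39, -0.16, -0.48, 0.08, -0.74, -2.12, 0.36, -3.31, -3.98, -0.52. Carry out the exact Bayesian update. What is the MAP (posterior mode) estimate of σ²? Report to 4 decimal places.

With known mean μ and an Inverse-Gamma(α, β) prior on σ², the Normal likelihood is conjugate: posterior is Inv-Gamma(α + n/2, β + Σ(xᵢ−μ)²/2).
Σ(xᵢ−μ)² = (-0.59)² + (-0.47)² + (-1.39)² + (-0.16)² + (-0.48)² + (0.08)² + (-0.74)² + (-2.12)² + (0.36)² + (-3.31)² + (-3.98)² + (-0.52)² = 35.0020.
Posterior: Inv-Gamma(6.4 + 12/2, 13.9 + 35.0020/2) = Inv-Gamma(12.40, 31.40100).
Mode = β/(α+1) = 31.40100/13.40 = 2.3434.

2.3434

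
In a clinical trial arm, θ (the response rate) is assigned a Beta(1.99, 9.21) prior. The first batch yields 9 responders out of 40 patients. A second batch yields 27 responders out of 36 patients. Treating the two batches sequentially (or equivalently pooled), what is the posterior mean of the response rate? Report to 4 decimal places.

The Beta prior is conjugate to a Binomial/Bernoulli likelihood; the update adds successes to α and failures to β.
After batch 1: Beta(1.99+9, 9.21+31) = Beta(10.99, 40.21).
After batch 2: Beta(10.99+27, 40.21+9) = Beta(37.99, 49.21).
Posterior mean = α/(α+β) = 37.99/87.20 = 0.4357.

0.4357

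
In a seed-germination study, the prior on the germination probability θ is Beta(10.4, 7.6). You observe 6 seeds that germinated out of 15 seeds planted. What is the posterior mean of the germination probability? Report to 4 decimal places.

0.4970

The Beta prior is conjugate to a Binomial/Bernoulli likelihood; the update adds successes to α and failures to β.
Posterior: Beta(α+k, β+n−k) = Beta(10.4+6, 7.6+9) = Beta(16.4, 16.6).
Posterior mean = α/(α+β) = 16.4/33.0 = 0.4970.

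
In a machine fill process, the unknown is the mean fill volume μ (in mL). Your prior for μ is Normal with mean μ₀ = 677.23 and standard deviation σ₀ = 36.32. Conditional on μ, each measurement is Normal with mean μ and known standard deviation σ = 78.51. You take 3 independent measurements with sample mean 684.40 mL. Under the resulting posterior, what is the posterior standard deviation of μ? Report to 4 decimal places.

For Normal data with known variance σ², a Normal(μ₀, σ₀²) prior on μ is conjugate. Posterior precision = 1/σ₀² + n/σ²; posterior mean is the precision-weighted average of μ₀ and x̄.
σ₀² = 36.32² = 1319.1424, σ² = 78.51² = 6163.8201; σ² + n·σ₀² = 6163.8201 + 3·1319.1424 = 10121.2473.
Posterior precision = 1/σ₀² + n/σ² = 1/1319.1424 + 3/6163.8201 = (σ² + n·σ₀²)/(σ₀²σ²) = 10121.2473/(1319.1424·6163.8201); posterior variance σₙ² = σ₀²σ²/(σ² + n·σ₀²) = 1319.1424·6163.8201/10121.2473 = 803.355179.
Posterior SD = √σₙ² = √(1319.1424·6163.8201/10121.2473) = 28.3435.

28.3435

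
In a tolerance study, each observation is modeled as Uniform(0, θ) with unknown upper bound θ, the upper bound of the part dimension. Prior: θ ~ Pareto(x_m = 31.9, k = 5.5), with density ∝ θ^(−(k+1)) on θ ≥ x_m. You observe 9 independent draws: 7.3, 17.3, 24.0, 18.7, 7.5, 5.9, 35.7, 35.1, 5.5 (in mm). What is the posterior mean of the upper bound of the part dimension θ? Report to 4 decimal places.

A Pareto(scale x_m, shape k) prior on the upper bound θ of Uniform(0, θ) is conjugate: posterior is Pareto(max(x_m, max xᵢ), k + n).
Sample maximum = 35.7; prior scale x_m = 31.9 → posterior scale = max = 35.7.
Posterior shape = 5.5 + 9 = 14.5.
E[θ|data] = k·x_m/(k−1) = 14.5·35.7/13.5 = 38.3444.

38.3444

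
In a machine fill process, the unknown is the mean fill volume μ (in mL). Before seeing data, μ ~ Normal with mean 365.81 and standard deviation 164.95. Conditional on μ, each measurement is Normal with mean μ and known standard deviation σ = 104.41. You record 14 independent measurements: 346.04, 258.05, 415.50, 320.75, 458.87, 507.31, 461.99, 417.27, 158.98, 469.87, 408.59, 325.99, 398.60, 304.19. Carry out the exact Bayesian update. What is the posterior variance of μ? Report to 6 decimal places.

For Normal data with known variance σ², a Normal(μ₀, σ₀²) prior on μ is conjugate. Posterior precision = 1/σ₀² + n/σ²; posterior mean is the precision-weighted average of μ₀ and x̄.
σ₀² = 164.95² = 27208.5025, σ² = 104.41² = 10901.4481; σ² + n·σ₀² = 10901.4481 + 14·27208.5025 = 391820.4831.
Posterior precision = 1/σ₀² + n/σ² = 1/27208.5025 + 14/10901.4481 = (σ² + n·σ₀²)/(σ₀²σ²) = 391820.4831/(27208.5025·10901.4481); posterior variance σₙ² = σ₀²σ²/(σ² + n·σ₀²) = 27208.5025·10901.4481/391820.4831 = 757.010138.

757.010138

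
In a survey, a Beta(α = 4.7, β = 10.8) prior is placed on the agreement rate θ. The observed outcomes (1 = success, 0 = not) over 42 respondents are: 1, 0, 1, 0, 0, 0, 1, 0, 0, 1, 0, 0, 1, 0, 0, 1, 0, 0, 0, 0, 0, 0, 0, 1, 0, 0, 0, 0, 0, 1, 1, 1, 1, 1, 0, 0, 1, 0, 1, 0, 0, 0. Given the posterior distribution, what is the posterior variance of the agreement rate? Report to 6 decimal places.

The Beta prior is conjugate to a Binomial/Bernoulli likelihood; the update adds successes to α and failures to β.
Posterior: Beta(α+k, β+n−k) = Beta(4.7+14, 10.8+28) = Beta(18.7, 38.8).
Var = αβ/((α+β)²(α+β+1)) = 18.7·38.8/(57.5²·58.5) = 0.003751.

0.003751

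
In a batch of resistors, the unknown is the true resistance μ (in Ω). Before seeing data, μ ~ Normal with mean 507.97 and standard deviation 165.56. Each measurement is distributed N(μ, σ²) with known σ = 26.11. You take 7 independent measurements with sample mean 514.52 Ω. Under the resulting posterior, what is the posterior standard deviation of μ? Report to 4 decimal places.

9.8512

For Normal data with known variance σ², a Normal(μ₀, σ₀²) prior on μ is conjugate. Posterior precision = 1/σ₀² + n/σ²; posterior mean is the precision-weighted average of μ₀ and x̄.
σ₀² = 165.56² = 27410.1136, σ² = 26.11² = 681.7321; σ² + n·σ₀² = 681.7321 + 7·27410.1136 = 192552.5273.
Posterior precision = 1/σ₀² + n/σ² = 1/27410.1136 + 7/681.7321 = (σ² + n·σ₀²)/(σ₀²σ²) = 192552.5273/(27410.1136·681.7321); posterior variance σₙ² = σ₀²σ²/(σ² + n·σ₀²) = 27410.1136·681.7321/192552.5273 = 97.045490.
Posterior SD = √σₙ² = √(27410.1136·681.7321/192552.5273) = 9.8512.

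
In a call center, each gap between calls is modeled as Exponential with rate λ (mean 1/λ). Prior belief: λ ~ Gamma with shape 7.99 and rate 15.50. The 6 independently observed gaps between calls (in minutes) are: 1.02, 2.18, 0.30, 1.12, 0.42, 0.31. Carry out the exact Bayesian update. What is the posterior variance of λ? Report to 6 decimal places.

0.032181

With a Gamma(shape α, rate β) prior on the exponential rate λ, the posterior after n observations with total T = Σxᵢ is Gamma(α+n, β+T).
Sum of observations T = 5.35 minutes; n = 6.
Posterior: Gamma(7.99+6, 15.50+5.35) = Gamma(13.99, 20.85).
Var = α/β² = 0.032181.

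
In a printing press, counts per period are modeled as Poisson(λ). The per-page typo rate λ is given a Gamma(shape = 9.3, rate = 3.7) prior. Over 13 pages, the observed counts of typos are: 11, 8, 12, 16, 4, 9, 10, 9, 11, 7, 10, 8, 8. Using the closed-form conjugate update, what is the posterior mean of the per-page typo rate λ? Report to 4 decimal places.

With a Gamma(shape α, rate β) prior, the Poisson likelihood is conjugate: the posterior is Gamma(α + ΣXᵢ, β + n).
Sum of counts S = 123 over n = 13 pages.
Posterior: Gamma(α+S, β+n) = Gamma(9.3+123, 3.7+13) = Gamma(132.3, 16.7).
Posterior mean = α/β = 132.3/16.7 = 7.9222.

7.9222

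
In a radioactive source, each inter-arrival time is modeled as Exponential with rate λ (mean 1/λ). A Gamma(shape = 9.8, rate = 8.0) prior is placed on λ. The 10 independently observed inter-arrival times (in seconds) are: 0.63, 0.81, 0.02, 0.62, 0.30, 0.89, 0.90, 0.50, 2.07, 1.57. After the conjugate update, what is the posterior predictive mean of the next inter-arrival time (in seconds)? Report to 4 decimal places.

0.8676

With a Gamma(shape α, rate β) prior on the exponential rate λ, the posterior after n observations with total T = Σxᵢ is Gamma(α+n, β+T).
Sum of observations T = 8.31 seconds; n = 10.
Posterior: Gamma(9.8+10, 8.0+8.31) = Gamma(19.8, 16.31).
The predictive distribution for the next observation is Lomax; its mean is β/(α−1) = 16.31/18.8 = 0.8676.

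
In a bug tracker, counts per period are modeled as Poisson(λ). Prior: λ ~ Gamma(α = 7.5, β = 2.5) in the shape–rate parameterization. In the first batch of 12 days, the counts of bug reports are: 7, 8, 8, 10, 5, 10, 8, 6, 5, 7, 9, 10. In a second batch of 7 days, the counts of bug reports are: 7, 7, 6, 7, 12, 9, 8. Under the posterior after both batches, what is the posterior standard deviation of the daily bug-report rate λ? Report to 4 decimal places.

0.5819

With a Gamma(shape α, rate β) prior, the Poisson likelihood is conjugate: the posterior is Gamma(α + ΣXᵢ, β + n).
Batch 1: sum of counts S = 93 over n = 12 days.
After batch 1: Gamma(α+S, β+n) = Gamma(7.5+93, 2.5+12) = Gamma(100.5, 14.5).
Batch 2: sum of counts S = 56 over n = 7 days.
After batch 2: Gamma(α+S, β+n) = Gamma(100.5+56, 14.5+7) = Gamma(156.5, 21.5).
SD = √α/β = √156.5/21.5 = 0.5819.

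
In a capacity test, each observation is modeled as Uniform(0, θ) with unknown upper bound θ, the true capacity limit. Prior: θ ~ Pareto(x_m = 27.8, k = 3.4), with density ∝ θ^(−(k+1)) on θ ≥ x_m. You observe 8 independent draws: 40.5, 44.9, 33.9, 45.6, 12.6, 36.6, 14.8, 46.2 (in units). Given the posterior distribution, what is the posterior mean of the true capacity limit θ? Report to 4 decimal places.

A Pareto(scale x_m, shape k) prior on the upper bound θ of Uniform(0, θ) is conjugate: posterior is Pareto(max(x_m, max xᵢ), k + n).
Sample maximum = 46.2; prior scale x_m = 27.8 → posterior scale = max = 46.2.
Posterior shape = 3.4 + 8 = 11.4.
E[θ|data] = k·x_m/(k−1) = 11.4·46.2/10.4 = 50.6423.

50.6423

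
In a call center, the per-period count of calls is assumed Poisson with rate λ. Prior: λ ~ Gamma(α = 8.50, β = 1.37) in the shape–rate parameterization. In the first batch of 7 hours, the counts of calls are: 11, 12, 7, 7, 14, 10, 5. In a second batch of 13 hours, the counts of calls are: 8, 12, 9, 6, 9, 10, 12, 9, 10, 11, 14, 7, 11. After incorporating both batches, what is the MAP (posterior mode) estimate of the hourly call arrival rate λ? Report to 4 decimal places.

9.4291

With a Gamma(shape α, rate β) prior, the Poisson likelihood is conjugate: the posterior is Gamma(α + ΣXᵢ, β + n).
Batch 1: sum of counts S = 66 over n = 7 hours.
After batch 1: Gamma(α+S, β+n) = Gamma(8.50+66, 1.37+7) = Gamma(74.50, 8.37).
Batch 2: sum of counts S = 128 over n = 13 hours.
After batch 2: Gamma(α+S, β+n) = Gamma(74.50+128, 8.37+13) = Gamma(202.50, 21.37).
Mode of Gamma(α,β) for α≥1 is (α−1)/β = 201.50/21.37 = 9.4291.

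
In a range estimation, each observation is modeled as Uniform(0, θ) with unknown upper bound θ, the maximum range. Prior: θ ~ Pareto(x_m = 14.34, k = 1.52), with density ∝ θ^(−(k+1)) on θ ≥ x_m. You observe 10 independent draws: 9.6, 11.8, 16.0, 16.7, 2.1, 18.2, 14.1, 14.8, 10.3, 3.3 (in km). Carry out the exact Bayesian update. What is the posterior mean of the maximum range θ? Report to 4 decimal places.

19.9300

A Pareto(scale x_m, shape k) prior on the upper bound θ of Uniform(0, θ) is conjugate: posterior is Pareto(max(x_m, max xᵢ), k + n).
Sample maximum = 18.2; prior scale x_m = 14.34 → posterior scale = max = 18.20.
Posterior shape = 1.52 + 10 = 11.52.
E[θ|data] = k·x_m/(k−1) = 11.52·18.20/10.52 = 19.9300.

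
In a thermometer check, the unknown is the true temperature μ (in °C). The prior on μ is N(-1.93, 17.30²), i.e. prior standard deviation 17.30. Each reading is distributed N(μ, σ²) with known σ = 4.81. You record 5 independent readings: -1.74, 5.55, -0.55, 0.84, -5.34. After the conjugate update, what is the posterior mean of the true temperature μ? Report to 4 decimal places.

-0.2736

For Normal data with known variance σ², a Normal(μ₀, σ₀²) prior on μ is conjugate. Posterior precision = 1/σ₀² + n/σ²; posterior mean is the precision-weighted average of μ₀ and x̄.
Σxᵢ = (-1.74) + 5.55 + (-0.55) + 0.84 + (-5.34) = -1.24, so n·x̄ = -1.24.
σ₀² = 17.30² = 299.29, σ² = 4.81² = 23.1361; σ² + n·σ₀² = 23.1361 + 5·299.29 = 1519.5861.
Posterior mean = (μ₀/σ₀² + n·x̄/σ²)/(1/σ₀² + n/σ²) = (σ²·μ₀ + σ₀²·n·x̄)/(σ² + n·σ₀²) = (23.1361·(-1.93) + 299.29·(-1.24))/1519.5861 = -415.772273/1519.5861 = -0.2736.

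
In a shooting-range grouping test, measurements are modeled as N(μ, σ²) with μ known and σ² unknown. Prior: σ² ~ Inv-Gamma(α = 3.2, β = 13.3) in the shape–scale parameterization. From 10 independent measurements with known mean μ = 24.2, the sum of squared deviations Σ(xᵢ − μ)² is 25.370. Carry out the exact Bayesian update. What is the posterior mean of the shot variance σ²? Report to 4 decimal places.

3.6090

With known mean μ and an Inverse-Gamma(α, β) prior on σ², the Normal likelihood is conjugate: posterior is Inv-Gamma(α + n/2, β + Σ(xᵢ−μ)²/2).
Posterior: Inv-Gamma(3.2 + 10/2, 13.3 + 25.370/2) = Inv-Gamma(8.20, 25.9850).
E[σ²|data] = β/(α−1) = 25.9850/7.20 = 3.6090.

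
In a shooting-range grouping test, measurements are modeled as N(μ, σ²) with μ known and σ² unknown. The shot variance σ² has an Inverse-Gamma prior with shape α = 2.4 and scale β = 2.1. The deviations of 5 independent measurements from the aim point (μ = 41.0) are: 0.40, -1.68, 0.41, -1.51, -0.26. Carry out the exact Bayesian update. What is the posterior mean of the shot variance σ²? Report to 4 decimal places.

1.2434

With known mean μ and an Inverse-Gamma(α, β) prior on σ², the Normal likelihood is conjugate: posterior is Inv-Gamma(α + n/2, β + Σ(xᵢ−μ)²/2).
Σ(xᵢ−μ)² = (0.40)² + (-1.68)² + (0.41)² + (-1.51)² + (-0.26)² = 5.4982.
Posterior: Inv-Gamma(2.4 + 5/2, 2.1 + 5.4982/2) = Inv-Gamma(4.90, 4.84910).
E[σ²|data] = β/(α−1) = 4.84910/3.90 = 1.2434.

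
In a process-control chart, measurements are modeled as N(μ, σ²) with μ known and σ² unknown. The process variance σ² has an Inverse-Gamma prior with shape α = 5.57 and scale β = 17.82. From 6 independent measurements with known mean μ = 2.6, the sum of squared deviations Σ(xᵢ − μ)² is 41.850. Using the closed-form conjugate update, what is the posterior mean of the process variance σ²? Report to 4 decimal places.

5.1182

With known mean μ and an Inverse-Gamma(α, β) prior on σ², the Normal likelihood is conjugate: posterior is Inv-Gamma(α + n/2, β + Σ(xᵢ−μ)²/2).
Posterior: Inv-Gamma(5.57 + 6/2, 17.82 + 41.850/2) = Inv-Gamma(8.57, 38.7450).
E[σ²|data] = β/(α−1) = 38.7450/7.57 = 5.1182.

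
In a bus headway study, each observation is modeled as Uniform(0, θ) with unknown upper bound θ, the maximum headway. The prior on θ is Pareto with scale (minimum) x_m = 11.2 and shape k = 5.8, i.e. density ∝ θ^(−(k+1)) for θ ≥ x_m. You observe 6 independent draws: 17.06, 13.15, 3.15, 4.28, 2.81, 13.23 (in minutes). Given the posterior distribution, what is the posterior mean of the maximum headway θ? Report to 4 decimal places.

A Pareto(scale x_m, shape k) prior on the upper bound θ of Uniform(0, θ) is conjugate: posterior is Pareto(max(x_m, max xᵢ), k + n).
Sample maximum = 17.06; prior scale x_m = 11.2 → posterior scale = max = 17.06.
Posterior shape = 5.8 + 6 = 11.8.
E[θ|data] = k·x_m/(k−1) = 11.8·17.06/10.8 = 18.6396.

18.6396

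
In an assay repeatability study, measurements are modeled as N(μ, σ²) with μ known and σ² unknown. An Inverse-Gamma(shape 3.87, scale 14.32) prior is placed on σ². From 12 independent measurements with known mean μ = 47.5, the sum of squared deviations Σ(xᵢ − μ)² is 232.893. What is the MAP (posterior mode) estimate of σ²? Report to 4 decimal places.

12.0300

With known mean μ and an Inverse-Gamma(α, β) prior on σ², the Normal likelihood is conjugate: posterior is Inv-Gamma(α + n/2, β + Σ(xᵢ−μ)²/2).
Posterior: Inv-Gamma(3.87 + 12/2, 14.32 + 232.893/2) = Inv-Gamma(9.87, 130.7665).
Mode = β/(α+1) = 130.7665/10.87 = 12.0300.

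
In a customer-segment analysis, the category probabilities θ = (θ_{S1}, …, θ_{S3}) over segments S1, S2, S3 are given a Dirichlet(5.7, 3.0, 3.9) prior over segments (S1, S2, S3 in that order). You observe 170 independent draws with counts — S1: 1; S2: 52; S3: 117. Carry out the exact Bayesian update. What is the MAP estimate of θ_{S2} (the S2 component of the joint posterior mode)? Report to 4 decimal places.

0.3007

The Dirichlet prior is conjugate to the Multinomial likelihood: each posterior αⱼ = prior αⱼ + observed count nⱼ.
Posterior concentration: (6.7, 55.0, 120.9), total = 182.6.
Joint mode component: (α_{S2}−1)/(Σα−K) = 54.0/179.6 = 0.3007.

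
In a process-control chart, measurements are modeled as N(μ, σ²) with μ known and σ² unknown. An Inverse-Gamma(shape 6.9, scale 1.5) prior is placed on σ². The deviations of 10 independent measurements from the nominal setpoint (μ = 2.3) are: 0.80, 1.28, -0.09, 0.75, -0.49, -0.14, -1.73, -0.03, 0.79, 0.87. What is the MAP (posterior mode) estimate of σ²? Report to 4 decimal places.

0.4063

With known mean μ and an Inverse-Gamma(α, β) prior on σ², the Normal likelihood is conjugate: posterior is Inv-Gamma(α + n/2, β + Σ(xᵢ−μ)²/2).
Σ(xᵢ−μ)² = (0.80)² + (1.28)² + (-0.09)² + (0.75)² + (-0.49)² + (-0.14)² + (-1.73)² + (-0.03)² + (0.79)² + (0.87)² = 7.4835.
Posterior: Inv-Gamma(6.9 + 10/2, 1.5 + 7.4835/2) = Inv-Gamma(11.90, 5.24175).
Mode = β/(α+1) = 5.24175/12.90 = 0.4063.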